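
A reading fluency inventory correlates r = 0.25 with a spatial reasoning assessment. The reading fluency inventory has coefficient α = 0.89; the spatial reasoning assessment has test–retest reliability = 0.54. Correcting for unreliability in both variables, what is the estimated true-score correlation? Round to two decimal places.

0.36

r_true = r_obs / √(r_xx · r_yy) = 0.25 / √(0.89 × 0.54) = 0.25 / √0.4806 = 0.25 / 0.6933 ≈ 0.36.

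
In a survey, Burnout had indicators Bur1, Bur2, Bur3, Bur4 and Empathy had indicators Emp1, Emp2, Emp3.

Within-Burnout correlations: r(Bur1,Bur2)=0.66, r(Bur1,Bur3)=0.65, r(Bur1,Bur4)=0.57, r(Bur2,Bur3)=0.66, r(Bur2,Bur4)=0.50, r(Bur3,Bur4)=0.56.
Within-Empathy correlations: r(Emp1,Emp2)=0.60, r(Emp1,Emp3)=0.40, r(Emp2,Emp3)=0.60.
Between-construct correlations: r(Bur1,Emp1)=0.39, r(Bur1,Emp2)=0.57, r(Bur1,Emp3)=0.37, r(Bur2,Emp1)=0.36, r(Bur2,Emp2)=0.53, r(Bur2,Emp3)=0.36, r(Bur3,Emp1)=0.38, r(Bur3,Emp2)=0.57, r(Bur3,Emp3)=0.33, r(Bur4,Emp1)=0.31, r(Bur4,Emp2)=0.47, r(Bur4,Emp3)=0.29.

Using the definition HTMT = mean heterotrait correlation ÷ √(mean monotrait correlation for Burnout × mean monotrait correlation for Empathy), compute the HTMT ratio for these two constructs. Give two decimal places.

Between-construct mean = 4.93/12 = 0.4108.
Mean within-Bur = 3.60/6 = 0.6000; mean within-Emp = 1.60/3 = 0.5333.
Geometric mean = √(0.6000 × 0.5333) = 0.5657.
HTMT = 0.4108 / 0.5657 = 0.73.

0.73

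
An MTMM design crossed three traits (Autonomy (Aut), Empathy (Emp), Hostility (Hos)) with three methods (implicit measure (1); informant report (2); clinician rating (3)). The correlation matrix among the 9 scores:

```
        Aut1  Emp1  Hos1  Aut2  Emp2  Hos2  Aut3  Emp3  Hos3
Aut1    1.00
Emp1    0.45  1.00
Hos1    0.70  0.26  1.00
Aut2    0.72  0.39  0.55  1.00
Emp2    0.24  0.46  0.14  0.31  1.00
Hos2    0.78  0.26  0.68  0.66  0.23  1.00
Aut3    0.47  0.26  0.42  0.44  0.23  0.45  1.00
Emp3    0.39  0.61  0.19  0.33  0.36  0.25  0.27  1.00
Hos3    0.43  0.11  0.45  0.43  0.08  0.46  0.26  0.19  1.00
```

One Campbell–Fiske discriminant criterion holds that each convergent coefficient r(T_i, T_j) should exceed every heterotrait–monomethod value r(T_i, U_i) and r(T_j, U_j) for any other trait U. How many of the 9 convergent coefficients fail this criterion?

5

Checking each validity diagonal entry against its comparison values:
Aut (methods 1·2): 0.72 vs {0.45, 0.31, 0.70, 0.66} → pass.
Aut (methods 1·3): 0.47 vs {0.45, 0.27, 0.70, 0.26} → fail.
Aut (methods 2·3): 0.44 vs {0.31, 0.27, 0.66, 0.26} → fail.
Emp (methods 1·2): 0.46 vs {0.45, 0.31, 0.26, 0.23} → pass.
Emp (methods 1·3): 0.61 vs {0.45, 0.27, 0.26, 0.19} → pass.
Emp (methods 2·3): 0.36 vs {0.31, 0.27, 0.23, 0.19} → pass.
Hos (methods 1·2): 0.68 vs {0.70, 0.66, 0.26, 0.23} → fail.
Hos (methods 1·3): 0.45 vs {0.70, 0.26, 0.26, 0.19} → fail.
Hos (methods 2·3): 0.46 vs {0.66, 0.26, 0.23, 0.19} → fail.
5 of 9 fail.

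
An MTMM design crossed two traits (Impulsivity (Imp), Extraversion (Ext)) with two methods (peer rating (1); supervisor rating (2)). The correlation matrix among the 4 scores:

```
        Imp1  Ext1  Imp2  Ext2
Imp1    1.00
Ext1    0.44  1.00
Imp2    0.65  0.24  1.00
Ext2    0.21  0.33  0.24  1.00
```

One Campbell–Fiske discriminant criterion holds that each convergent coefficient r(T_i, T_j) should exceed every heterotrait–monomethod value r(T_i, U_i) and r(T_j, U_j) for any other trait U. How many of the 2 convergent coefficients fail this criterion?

Convergent coefficients and their comparison sets:
Imp (methods 1·2): 0.65 vs {0.44, 0.24} → pass.
Ext (methods 1·2): 0.33 vs {0.44, 0.24} → fail.
1 of 2 fail.

1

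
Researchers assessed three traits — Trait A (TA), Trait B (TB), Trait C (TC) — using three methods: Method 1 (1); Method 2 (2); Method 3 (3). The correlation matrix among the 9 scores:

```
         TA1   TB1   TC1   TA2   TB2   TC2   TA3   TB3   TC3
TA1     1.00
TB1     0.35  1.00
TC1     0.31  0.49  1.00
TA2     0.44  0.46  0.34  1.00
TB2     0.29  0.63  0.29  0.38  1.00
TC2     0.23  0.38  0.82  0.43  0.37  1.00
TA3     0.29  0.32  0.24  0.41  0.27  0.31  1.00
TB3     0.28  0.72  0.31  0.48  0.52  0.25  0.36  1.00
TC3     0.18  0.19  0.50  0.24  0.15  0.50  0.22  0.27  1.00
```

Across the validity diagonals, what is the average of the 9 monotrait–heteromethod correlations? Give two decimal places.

Convergent values: 0.44, 0.29, 0.41, 0.63, 0.72, 0.52, 0.82, 0.50, 0.50; mean = 4.83/9 = 0.54.

0.54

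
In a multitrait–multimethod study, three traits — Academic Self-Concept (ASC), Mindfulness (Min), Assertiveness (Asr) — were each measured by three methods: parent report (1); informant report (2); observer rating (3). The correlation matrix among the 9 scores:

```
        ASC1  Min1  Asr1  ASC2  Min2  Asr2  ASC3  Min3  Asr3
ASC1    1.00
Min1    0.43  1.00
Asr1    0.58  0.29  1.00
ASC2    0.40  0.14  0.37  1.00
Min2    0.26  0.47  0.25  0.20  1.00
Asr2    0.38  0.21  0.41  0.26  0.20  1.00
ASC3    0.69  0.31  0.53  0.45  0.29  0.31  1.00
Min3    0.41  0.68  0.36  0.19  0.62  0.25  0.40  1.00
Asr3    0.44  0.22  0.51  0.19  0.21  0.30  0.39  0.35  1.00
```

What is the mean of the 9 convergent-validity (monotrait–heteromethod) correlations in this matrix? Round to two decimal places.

Convergent values: 0.40, 0.69, 0.45, 0.47, 0.68, 0.62, 0.41, 0.51, 0.30; mean = 4.53/9 = 0.50.

0.50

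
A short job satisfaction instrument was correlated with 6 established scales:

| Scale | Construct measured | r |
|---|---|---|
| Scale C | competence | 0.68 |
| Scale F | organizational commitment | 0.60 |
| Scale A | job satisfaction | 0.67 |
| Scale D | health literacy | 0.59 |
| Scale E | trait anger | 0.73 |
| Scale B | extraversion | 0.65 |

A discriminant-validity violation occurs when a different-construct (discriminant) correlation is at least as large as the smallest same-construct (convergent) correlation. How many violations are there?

Convergent (same construct = job satisfaction): Scale A.
Smallest convergent = 0.67. Discriminant values: 0.68, 0.60, 0.59, 0.73, 0.65; count ≥ 0.67 → 2.

2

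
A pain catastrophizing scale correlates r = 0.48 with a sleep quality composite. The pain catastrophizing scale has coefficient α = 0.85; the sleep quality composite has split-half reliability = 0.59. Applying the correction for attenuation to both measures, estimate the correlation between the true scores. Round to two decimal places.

0.68

r_true = r_obs / √(r_xx · r_yy) = 0.48 / √(0.85 × 0.59) = 0.48 / √0.5015 = 0.48 / 0.7082 ≈ 0.68.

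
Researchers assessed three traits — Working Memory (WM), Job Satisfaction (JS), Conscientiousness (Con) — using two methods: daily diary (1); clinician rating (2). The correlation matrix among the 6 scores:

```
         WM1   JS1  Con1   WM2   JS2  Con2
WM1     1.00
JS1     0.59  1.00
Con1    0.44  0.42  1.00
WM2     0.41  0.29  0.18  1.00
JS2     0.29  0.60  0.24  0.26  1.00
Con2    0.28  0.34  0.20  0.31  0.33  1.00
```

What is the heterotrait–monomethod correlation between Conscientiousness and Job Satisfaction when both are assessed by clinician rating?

Different traits, same method: r(Con2, JS2) = 0.33.

0.33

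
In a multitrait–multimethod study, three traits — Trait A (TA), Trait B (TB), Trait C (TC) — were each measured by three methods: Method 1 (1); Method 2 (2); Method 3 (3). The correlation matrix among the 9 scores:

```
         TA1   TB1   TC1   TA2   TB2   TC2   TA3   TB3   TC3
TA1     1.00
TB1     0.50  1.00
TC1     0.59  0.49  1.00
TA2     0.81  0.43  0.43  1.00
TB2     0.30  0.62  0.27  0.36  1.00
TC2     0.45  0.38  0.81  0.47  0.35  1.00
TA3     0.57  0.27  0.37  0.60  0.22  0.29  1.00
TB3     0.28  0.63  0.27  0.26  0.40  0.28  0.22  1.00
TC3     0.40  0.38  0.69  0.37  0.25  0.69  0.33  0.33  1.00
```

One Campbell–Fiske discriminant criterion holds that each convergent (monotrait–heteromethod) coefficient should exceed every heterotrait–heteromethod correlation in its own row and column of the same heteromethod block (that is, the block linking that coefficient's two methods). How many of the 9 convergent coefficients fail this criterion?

0

Checking each validity diagonal entry against its comparison values:
TA (methods 1·2): 0.81 vs {0.30, 0.43, 0.45, 0.43} → pass.
TA (methods 1·3): 0.57 vs {0.28, 0.27, 0.40, 0.37} → pass.
TA (methods 2·3): 0.60 vs {0.26, 0.22, 0.37, 0.29} → pass.
TB (methods 1·2): 0.62 vs {0.43, 0.30, 0.38, 0.27} → pass.
TB (methods 1·3): 0.63 vs {0.27, 0.28, 0.38, 0.27} → pass.
TB (methods 2·3): 0.40 vs {0.22, 0.26, 0.25, 0.28} → pass.
TC (methods 1·2): 0.81 vs {0.43, 0.45, 0.27, 0.38} → pass.
TC (methods 1·3): 0.69 vs {0.37, 0.40, 0.27, 0.38} → pass.
TC (methods 2·3): 0.69 vs {0.29, 0.37, 0.28, 0.25} → pass.
0 of 9 fail.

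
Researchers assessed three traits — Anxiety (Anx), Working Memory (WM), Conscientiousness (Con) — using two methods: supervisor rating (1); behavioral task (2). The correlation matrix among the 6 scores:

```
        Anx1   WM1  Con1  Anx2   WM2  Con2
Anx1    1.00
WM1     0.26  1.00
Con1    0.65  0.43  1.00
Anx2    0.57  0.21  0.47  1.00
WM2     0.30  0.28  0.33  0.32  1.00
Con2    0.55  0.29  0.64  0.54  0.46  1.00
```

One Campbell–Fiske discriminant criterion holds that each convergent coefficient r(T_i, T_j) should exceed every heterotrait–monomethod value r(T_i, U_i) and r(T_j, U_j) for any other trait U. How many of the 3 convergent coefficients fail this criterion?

3

Convergent coefficients and their comparison sets:
Anx (methods 1·2): 0.57 vs {0.26, 0.32, 0.65, 0.54} → fail.
WM (methods 1·2): 0.28 vs {0.26, 0.32, 0.43, 0.46} → fail.
Con (methods 1·2): 0.64 vs {0.65, 0.54, 0.43, 0.46} → fail.
3 of 3 fail.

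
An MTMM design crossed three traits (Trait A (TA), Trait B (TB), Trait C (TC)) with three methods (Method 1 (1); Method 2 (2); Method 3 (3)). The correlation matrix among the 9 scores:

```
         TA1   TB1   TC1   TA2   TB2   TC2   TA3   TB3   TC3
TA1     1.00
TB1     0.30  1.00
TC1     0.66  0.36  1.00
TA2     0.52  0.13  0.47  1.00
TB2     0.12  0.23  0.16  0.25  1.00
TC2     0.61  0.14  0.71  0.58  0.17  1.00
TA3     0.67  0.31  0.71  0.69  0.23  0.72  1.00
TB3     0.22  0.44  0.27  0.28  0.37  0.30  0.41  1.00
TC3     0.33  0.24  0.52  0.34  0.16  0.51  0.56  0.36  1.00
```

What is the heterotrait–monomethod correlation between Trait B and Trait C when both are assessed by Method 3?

0.36

Different traits, same method: r(TB3, TC3) = 0.36.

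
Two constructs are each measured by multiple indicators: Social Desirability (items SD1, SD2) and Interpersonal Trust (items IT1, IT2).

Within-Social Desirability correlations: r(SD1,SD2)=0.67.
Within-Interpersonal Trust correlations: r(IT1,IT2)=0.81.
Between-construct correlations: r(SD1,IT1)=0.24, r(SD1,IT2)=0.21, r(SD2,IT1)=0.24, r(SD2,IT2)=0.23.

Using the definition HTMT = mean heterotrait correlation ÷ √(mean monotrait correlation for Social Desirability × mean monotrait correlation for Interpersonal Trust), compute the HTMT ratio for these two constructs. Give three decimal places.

Between-construct mean = 0.92/4 = 0.2300.
Mean within-SD = 0.67/1 = 0.6700; mean within-IT = 0.81/1 = 0.8100.
Geometric mean = √(0.6700 × 0.8100) = 0.7367.
HTMT = 0.2300 / 0.7367 = 0.312.

0.312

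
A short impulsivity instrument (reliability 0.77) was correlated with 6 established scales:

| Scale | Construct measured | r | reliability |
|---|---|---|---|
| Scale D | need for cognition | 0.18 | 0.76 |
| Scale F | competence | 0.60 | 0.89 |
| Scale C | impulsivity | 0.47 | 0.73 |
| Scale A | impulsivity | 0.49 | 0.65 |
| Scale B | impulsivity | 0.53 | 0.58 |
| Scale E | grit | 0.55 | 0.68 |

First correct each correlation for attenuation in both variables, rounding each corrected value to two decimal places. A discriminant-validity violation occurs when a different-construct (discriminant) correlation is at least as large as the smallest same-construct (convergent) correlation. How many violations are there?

2

Disattenuated r (r / √(r_scale · r_new)):
  Scale D (disc): 0.18 / √(0.76·0.77) = 0.24
  Scale F (disc): 0.60 / √(0.89·0.77) = 0.72
  Scale C (conv): 0.47 / √(0.73·0.77) = 0.63
  Scale A (conv): 0.49 / √(0.65·0.77) = 0.69
  Scale B (conv): 0.53 / √(0.58·0.77) = 0.79
  Scale E (disc): 0.55 / √(0.68·0.77) = 0.76
Smallest convergent = 0.63. Discriminant values: 0.24, 0.72, 0.76; count ≥ 0.63 → 2.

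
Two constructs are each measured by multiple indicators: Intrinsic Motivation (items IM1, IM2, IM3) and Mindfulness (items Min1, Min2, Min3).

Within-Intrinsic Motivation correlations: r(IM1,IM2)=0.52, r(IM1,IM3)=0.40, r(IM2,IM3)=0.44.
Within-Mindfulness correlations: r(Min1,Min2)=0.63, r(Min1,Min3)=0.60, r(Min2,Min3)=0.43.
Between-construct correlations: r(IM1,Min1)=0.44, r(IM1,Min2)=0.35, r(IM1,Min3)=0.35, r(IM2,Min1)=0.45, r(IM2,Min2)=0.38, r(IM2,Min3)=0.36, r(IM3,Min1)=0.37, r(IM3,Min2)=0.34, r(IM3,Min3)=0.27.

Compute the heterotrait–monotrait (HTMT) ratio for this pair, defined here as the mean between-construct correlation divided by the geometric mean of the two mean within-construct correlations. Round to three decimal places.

Mean heterotrait r = 3.31/9 = 0.3678.
Mean within-IM = 1.36/3 = 0.4533; mean within-Min = 1.66/3 = 0.5533.
Geometric mean = √(0.4533 × 0.5533) = 0.5008.
HTMT = 0.3678 / 0.5008 = 0.734.

0.734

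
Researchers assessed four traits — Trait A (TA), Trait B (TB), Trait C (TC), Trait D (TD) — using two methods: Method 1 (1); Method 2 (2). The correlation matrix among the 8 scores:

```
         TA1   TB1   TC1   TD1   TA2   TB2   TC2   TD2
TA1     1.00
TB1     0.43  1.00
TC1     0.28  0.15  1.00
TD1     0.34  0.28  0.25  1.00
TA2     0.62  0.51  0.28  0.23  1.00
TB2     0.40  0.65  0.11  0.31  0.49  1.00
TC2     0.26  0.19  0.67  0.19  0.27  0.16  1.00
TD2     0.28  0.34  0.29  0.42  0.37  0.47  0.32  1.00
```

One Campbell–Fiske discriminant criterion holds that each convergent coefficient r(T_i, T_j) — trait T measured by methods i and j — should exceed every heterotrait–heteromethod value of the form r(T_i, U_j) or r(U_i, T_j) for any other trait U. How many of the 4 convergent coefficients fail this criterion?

0

Convergent coefficients and their comparison sets:
TA (methods 1·2): 0.62 vs {0.40, 0.51, 0.26, 0.28, 0.28, 0.23} → pass.
TB (methods 1·2): 0.65 vs {0.51, 0.40, 0.19, 0.11, 0.34, 0.31} → pass.
TC (methods 1·2): 0.67 vs {0.28, 0.26, 0.11, 0.19, 0.29, 0.19} → pass.
TD (methods 1·2): 0.42 vs {0.23, 0.28, 0.31, 0.34, 0.19, 0.29} → pass.
0 of 4 fail.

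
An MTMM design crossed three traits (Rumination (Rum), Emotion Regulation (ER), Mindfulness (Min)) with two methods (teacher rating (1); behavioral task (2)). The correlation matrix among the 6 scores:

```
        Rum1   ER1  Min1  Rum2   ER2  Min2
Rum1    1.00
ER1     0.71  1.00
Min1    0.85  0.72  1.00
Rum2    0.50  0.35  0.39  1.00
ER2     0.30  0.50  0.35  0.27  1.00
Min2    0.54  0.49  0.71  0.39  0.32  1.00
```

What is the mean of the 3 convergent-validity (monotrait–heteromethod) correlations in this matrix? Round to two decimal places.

0.57

Convergent values: 0.50, 0.50, 0.71; mean = 1.71/3 = 0.57.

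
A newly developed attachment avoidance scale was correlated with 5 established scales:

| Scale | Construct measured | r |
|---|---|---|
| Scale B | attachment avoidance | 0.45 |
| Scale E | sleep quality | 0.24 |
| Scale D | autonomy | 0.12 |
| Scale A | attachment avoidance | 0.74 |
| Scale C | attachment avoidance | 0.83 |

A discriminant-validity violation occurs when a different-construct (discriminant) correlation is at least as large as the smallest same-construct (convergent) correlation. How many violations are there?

Convergent (same construct = attachment avoidance): Scale B, Scale A, Scale C.
Smallest convergent = 0.45. Discriminant values: 0.24, 0.12; count ≥ 0.45 → 0.

0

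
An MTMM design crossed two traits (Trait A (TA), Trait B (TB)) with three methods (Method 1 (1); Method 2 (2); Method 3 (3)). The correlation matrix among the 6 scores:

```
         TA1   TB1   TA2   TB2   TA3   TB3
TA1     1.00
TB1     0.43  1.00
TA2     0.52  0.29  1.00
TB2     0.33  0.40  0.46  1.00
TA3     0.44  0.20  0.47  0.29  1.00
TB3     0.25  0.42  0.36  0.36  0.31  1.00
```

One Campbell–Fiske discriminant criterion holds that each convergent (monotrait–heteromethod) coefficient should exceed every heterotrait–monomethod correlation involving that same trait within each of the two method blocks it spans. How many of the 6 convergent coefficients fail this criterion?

3

Checking each validity diagonal entry against its comparison values:
TA (methods 1·2): 0.52 vs {0.43, 0.46} → pass.
TA (methods 1·3): 0.44 vs {0.43, 0.31} → pass.
TA (methods 2·3): 0.47 vs {0.46, 0.31} → pass.
TB (methods 1·2): 0.40 vs {0.43, 0.46} → fail.
TB (methods 1·3): 0.42 vs {0.43, 0.31} → fail.
TB (methods 2·3): 0.36 vs {0.46, 0.31} → fail.
3 of 6 fail.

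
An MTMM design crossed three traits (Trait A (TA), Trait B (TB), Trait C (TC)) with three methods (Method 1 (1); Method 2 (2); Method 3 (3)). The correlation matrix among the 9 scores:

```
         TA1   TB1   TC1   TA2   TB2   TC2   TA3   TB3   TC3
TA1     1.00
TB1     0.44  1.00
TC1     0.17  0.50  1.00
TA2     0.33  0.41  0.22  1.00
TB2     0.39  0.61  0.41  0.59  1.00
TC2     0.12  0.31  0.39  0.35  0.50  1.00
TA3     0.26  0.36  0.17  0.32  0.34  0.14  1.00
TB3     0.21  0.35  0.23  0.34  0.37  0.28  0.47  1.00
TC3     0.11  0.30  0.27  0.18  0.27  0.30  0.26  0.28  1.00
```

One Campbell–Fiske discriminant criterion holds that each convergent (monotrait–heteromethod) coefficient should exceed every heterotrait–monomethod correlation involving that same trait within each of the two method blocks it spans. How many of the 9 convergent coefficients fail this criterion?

8

Each convergent coefficient versus the relevant comparison correlations:
TA (methods 1·2): 0.33 vs {0.44, 0.59, 0.17, 0.35} → fail.
TA (methods 1·3): 0.26 vs {0.44, 0.47, 0.17, 0.26} → fail.
TA (methods 2·3): 0.32 vs {0.59, 0.47, 0.35, 0.26} → fail.
TB (methods 1·2): 0.61 vs {0.44, 0.59, 0.50, 0.50} → pass.
TB (methods 1·3): 0.35 vs {0.44, 0.47, 0.50, 0.28} → fail.
TB (methods 2·3): 0.37 vs {0.59, 0.47, 0.50, 0.28} → fail.
TC (methods 1·2): 0.39 vs {0.17, 0.35, 0.50, 0.50} → fail.
TC (methods 1·3): 0.27 vs {0.17, 0.26, 0.50, 0.28} → fail.
TC (methods 2·3): 0.30 vs {0.35, 0.26, 0.50, 0.28} → fail.
8 of 9 fail.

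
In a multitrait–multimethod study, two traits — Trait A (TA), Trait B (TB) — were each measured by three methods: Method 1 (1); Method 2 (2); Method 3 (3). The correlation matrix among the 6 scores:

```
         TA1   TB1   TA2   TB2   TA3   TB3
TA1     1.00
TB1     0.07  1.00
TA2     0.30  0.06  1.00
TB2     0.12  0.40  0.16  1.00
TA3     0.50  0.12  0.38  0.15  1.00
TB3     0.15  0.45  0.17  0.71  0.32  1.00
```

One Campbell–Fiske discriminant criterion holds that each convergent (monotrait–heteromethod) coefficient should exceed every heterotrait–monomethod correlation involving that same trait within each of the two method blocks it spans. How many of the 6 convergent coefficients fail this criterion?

Each convergent coefficient versus the relevant comparison correlations:
TA (methods 1·2): 0.30 vs {0.07, 0.16} → pass.
TA (methods 1·3): 0.50 vs {0.07, 0.32} → pass.
TA (methods 2·3): 0.38 vs {0.16, 0.32} → pass.
TB (methods 1·2): 0.40 vs {0.07, 0.16} → pass.
TB (methods 1·3): 0.45 vs {0.07, 0.32} → pass.
TB (methods 2·3): 0.71 vs {0.16, 0.32} → pass.
0 of 6 fail.

0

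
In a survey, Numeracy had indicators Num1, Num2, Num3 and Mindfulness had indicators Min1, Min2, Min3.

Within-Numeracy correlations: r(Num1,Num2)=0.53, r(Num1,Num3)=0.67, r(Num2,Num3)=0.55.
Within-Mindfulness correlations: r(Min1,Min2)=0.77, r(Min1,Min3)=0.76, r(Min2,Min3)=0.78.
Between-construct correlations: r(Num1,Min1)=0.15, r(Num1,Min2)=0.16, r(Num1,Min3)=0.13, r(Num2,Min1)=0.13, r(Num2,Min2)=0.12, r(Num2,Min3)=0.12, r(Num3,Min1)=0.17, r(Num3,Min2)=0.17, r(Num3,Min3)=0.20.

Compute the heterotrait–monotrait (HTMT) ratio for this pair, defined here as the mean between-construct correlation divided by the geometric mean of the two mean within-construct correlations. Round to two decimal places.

0.22

Mean heterotrait r = 1.35/9 = 0.1500.
Mean within-Num = 1.75/3 = 0.5833; mean within-Min = 2.31/3 = 0.7700.
Geometric mean = √(0.5833 × 0.7700) = 0.6702.
HTMT = 0.1500 / 0.6702 = 0.22.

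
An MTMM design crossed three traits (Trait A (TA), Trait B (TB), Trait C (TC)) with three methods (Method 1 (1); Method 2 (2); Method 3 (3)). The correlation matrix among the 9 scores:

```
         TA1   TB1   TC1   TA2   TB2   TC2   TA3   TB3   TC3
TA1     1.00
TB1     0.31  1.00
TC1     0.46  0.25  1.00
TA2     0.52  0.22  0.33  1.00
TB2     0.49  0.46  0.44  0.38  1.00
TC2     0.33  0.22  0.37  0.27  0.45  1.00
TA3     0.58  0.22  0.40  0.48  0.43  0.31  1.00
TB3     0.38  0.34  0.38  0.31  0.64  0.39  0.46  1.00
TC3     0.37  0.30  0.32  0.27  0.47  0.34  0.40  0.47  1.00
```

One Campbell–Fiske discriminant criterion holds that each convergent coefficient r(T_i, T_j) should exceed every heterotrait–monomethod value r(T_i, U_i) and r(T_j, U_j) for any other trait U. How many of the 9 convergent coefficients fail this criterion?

4

Each convergent coefficient versus the relevant comparison correlations:
TA (methods 1·2): 0.52 vs {0.31, 0.38, 0.46, 0.27} → pass.
TA (methods 1·3): 0.58 vs {0.31, 0.46, 0.46, 0.40} → pass.
TA (methods 2·3): 0.48 vs {0.38, 0.46, 0.27, 0.40} → pass.
TB (methods 1·2): 0.46 vs {0.31, 0.38, 0.25, 0.45} → pass.
TB (methods 1·3): 0.34 vs {0.31, 0.46, 0.25, 0.47} → fail.
TB (methods 2·3): 0.64 vs {0.38, 0.46, 0.45, 0.47} → pass.
TC (methods 1·2): 0.37 vs {0.46, 0.27, 0.25, 0.45} → fail.
TC (methods 1·3): 0.32 vs {0.46, 0.40, 0.25, 0.47} → fail.
TC (methods 2·3): 0.34 vs {0.27, 0.40, 0.45, 0.47} → fail.
4 of 9 fail.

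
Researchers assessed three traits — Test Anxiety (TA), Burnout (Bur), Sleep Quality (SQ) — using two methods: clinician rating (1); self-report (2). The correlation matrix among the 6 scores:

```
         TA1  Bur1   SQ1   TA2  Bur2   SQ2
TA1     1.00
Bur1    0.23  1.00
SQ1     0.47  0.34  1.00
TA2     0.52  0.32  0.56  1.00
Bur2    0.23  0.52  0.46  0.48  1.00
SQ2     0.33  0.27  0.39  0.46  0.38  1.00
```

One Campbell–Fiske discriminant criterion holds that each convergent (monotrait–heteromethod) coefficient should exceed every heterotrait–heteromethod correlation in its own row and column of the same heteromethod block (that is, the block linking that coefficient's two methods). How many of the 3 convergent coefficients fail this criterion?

2

Convergent coefficients and their comparison sets:
TA (methods 1·2): 0.52 vs {0.23, 0.32, 0.33, 0.56} → fail.
Bur (methods 1·2): 0.52 vs {0.32, 0.23, 0.27, 0.46} → pass.
SQ (methods 1·2): 0.39 vs {0.56, 0.33, 0.46, 0.27} → fail.
2 of 3 fail.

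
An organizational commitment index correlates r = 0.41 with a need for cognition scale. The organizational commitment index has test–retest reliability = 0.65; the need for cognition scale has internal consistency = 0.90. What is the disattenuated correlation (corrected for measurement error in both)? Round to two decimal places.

r_true = r_obs / √(r_xx · r_yy) = 0.41 / √(0.65 × 0.90) = 0.41 / √0.5850 = 0.41 / 0.7649 ≈ 0.54.

0.54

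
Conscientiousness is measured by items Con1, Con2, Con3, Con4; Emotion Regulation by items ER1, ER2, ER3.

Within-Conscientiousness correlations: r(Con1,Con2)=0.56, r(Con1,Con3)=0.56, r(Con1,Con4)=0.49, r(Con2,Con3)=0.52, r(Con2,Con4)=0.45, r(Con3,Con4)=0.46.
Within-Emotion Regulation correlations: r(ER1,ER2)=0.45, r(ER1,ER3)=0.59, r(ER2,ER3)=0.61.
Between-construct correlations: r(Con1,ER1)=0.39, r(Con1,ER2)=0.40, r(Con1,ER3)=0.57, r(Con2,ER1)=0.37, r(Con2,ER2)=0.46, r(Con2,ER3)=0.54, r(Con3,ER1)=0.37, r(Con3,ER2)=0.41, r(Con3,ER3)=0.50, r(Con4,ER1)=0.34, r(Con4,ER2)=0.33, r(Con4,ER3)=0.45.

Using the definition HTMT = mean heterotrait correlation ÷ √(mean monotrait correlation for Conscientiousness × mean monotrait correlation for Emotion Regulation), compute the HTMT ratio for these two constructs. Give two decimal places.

0.81

Mean between = 5.13/12 = 0.4275.
Mean within-Con = 3.04/6 = 0.5067; mean within-ER = 1.65/3 = 0.5500.
Geometric mean = √(0.5067 × 0.5500) = 0.5279.
HTMT = 0.4275 / 0.5279 = 0.81.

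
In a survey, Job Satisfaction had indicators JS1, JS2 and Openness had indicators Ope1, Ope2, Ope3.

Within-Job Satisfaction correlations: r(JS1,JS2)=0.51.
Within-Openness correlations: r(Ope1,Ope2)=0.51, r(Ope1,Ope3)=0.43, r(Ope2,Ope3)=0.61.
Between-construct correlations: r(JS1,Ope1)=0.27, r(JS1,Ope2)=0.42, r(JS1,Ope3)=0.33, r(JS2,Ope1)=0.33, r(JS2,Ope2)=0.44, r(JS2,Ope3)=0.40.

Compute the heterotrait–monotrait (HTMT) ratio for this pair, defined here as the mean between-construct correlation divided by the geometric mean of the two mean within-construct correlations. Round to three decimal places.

Between-construct mean = 2.19/6 = 0.3650.
Mean within-JS = 0.51/1 = 0.5100; mean within-Ope = 1.55/3 = 0.5167.
Geometric mean = √(0.5100 × 0.5167) = 0.5133.
HTMT = 0.3650 / 0.5133 = 0.711.

0.711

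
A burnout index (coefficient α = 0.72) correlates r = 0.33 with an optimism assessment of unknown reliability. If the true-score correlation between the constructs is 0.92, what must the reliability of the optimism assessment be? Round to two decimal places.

0.18

r_true = r_obs / √(r_xx · r_yy) ⇒ 0.92 = 0.33 / √(0.72 · r_yy).
√(0.72 · r_yy) = 0.33 / 0.92 = 0.3587; 0.72 · r_yy = 0.1287; r_yy = 0.1287 / 0.72 ≈ 0.18.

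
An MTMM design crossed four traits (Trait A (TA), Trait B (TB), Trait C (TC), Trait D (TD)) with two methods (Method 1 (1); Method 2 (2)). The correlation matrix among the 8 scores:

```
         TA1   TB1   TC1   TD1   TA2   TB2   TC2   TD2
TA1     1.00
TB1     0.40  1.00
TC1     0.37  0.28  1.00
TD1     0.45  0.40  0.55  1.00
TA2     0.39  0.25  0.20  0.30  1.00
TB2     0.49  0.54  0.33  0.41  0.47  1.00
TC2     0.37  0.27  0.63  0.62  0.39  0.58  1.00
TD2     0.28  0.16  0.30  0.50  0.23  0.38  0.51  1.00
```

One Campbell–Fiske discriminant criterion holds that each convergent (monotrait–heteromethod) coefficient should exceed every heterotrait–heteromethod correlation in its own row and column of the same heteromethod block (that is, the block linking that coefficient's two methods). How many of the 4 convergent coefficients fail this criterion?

Each convergent coefficient versus the relevant comparison correlations:
TA (methods 1·2): 0.39 vs {0.49, 0.25, 0.37, 0.20, 0.28, 0.30} → fail.
TB (methods 1·2): 0.54 vs {0.25, 0.49, 0.27, 0.33, 0.16, 0.41} → pass.
TC (methods 1·2): 0.63 vs {0.20, 0.37, 0.33, 0.27, 0.30, 0.62} → pass.
TD (methods 1·2): 0.50 vs {0.30, 0.28, 0.41, 0.16, 0.62, 0.30} → fail.
2 of 4 fail.

2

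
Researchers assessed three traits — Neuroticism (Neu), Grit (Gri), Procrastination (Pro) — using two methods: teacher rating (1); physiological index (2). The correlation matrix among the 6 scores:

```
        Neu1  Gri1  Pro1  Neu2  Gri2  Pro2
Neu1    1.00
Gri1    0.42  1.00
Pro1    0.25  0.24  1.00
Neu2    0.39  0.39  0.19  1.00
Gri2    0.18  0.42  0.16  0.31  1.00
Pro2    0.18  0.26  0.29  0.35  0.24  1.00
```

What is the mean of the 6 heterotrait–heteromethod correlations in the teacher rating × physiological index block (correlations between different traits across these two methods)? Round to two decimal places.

0.23

HTHM values (method 1 × method 2): 0.18, 0.18, 0.39, 0.26, 0.19, 0.16; mean = 1.36/6 = 0.23.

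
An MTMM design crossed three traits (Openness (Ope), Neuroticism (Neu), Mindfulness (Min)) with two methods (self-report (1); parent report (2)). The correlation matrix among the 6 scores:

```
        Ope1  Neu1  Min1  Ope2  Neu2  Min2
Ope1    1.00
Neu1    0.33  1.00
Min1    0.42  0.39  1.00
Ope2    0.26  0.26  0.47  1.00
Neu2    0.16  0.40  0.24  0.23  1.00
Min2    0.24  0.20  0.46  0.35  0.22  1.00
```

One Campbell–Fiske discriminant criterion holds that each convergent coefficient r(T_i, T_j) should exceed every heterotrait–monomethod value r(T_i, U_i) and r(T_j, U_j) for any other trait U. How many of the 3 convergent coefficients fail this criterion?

1

Each convergent coefficient versus the relevant comparison correlations:
Ope (methods 1·2): 0.26 vs {0.33, 0.23, 0.42, 0.35} → fail.
Neu (methods 1·2): 0.40 vs {0.33, 0.23, 0.39, 0.22} → pass.
Min (methods 1·2): 0.46 vs {0.42, 0.35, 0.39, 0.22} → pass.
1 of 3 fail.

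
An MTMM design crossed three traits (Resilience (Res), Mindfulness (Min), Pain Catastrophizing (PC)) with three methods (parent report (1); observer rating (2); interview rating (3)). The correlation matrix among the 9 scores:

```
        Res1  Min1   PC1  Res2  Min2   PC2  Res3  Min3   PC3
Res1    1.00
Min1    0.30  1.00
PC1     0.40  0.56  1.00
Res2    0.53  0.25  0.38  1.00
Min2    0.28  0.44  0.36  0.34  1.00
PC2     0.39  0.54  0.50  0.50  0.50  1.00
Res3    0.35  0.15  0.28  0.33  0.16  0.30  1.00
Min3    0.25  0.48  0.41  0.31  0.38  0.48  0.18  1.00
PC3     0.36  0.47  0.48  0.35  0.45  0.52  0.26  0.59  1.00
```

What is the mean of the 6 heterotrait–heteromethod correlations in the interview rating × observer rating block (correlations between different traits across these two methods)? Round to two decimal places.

HTHM values (method 3 × method 2): 0.16, 0.30, 0.31, 0.48, 0.35, 0.45; mean = 2.05/6 = 0.34.

0.34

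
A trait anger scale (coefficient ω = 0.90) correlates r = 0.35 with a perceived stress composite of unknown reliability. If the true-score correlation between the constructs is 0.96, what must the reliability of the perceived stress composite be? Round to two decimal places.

r_true = r_obs / √(r_xx · r_yy) ⇒ 0.96 = 0.35 / √(0.90 · r_yy).
√(0.90 · r_yy) = 0.35 / 0.96 = 0.3646; 0.90 · r_yy = 0.1329; r_yy = 0.1329 / 0.90 ≈ 0.15.

0.15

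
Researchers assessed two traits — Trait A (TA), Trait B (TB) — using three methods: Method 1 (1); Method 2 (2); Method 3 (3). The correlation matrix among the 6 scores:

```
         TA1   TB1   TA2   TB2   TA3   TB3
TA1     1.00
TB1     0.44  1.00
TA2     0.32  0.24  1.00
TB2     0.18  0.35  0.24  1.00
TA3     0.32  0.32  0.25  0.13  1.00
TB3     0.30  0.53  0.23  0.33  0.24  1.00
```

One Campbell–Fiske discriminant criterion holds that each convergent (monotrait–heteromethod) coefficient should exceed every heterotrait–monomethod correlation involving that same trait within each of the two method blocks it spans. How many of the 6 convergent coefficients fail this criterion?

3

Checking each validity diagonal entry against its comparison values:
TA (methods 1·2): 0.32 vs {0.44, 0.24} → fail.
TA (methods 1·3): 0.32 vs {0.44, 0.24} → fail.
TA (methods 2·3): 0.25 vs {0.24, 0.24} → pass.
TB (methods 1·2): 0.35 vs {0.44, 0.24} → fail.
TB (methods 1·3): 0.53 vs {0.44, 0.24} → pass.
TB (methods 2·3): 0.33 vs {0.24, 0.24} → pass.
3 of 6 fail.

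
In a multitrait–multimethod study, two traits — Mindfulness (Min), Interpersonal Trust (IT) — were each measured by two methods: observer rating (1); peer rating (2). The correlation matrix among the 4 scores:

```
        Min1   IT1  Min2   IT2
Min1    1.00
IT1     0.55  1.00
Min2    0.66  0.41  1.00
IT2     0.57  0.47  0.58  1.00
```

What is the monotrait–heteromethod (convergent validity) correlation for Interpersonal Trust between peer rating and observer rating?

0.47

Same trait (IT), different methods: r(IT2, IT1) = 0.47.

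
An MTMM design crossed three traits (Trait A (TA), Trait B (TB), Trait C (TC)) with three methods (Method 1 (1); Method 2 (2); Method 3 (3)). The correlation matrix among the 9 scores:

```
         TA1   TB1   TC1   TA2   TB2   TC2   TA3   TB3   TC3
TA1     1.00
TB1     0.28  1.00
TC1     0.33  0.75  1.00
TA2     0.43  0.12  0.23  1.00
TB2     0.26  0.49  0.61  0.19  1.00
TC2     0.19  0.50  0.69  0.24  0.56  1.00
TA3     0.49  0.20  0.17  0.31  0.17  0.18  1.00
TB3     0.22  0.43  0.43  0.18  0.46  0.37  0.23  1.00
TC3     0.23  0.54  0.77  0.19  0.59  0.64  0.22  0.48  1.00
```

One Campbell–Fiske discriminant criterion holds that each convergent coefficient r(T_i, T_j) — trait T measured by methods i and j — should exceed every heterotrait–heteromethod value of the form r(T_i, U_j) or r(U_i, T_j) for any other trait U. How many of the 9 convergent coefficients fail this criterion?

3

Convergent coefficients and their comparison sets:
TA (methods 1·2): 0.43 vs {0.26, 0.12, 0.19, 0.23} → pass.
TA (methods 1·3): 0.49 vs {0.22, 0.20, 0.23, 0.17} → pass.
TA (methods 2·3): 0.31 vs {0.18, 0.17, 0.19, 0.18} → pass.
TB (methods 1·2): 0.49 vs {0.12, 0.26, 0.50, 0.61} → fail.
TB (methods 1·3): 0.43 vs {0.20, 0.22, 0.54, 0.43} → fail.
TB (methods 2·3): 0.46 vs {0.17, 0.18, 0.59, 0.37} → fail.
TC (methods 1·2): 0.69 vs {0.23, 0.19, 0.61, 0.50} → pass.
TC (methods 1·3): 0.77 vs {0.17, 0.23, 0.43, 0.54} → pass.
TC (methods 2·3): 0.64 vs {0.18, 0.19, 0.37, 0.59} → pass.
3 of 9 fail.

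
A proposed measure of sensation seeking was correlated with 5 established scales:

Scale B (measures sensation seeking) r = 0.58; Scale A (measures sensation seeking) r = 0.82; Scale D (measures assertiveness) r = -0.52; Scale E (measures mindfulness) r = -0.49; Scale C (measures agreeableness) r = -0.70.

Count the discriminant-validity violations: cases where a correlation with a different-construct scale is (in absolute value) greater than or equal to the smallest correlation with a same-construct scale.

Convergent (same construct = sensation seeking): Scale B, Scale A.
Smallest convergent = 0.58. Discriminant |r|: 0.52, 0.49, 0.70; count ≥ 0.58 → 1.

1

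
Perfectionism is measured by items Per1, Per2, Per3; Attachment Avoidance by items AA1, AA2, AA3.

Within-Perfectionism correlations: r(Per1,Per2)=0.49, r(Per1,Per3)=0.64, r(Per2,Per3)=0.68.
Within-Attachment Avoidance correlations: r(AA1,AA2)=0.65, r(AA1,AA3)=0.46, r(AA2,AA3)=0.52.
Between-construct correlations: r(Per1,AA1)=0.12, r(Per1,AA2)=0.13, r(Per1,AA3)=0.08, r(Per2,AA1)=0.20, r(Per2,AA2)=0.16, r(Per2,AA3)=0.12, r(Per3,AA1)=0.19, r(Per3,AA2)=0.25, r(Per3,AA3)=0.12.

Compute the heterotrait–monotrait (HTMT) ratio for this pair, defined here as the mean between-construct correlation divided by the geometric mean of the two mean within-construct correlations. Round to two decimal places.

Mean heterotrait r = 1.37/9 = 0.1522.
Mean within-Per = 1.81/3 = 0.6033; mean within-AA = 1.63/3 = 0.5433.
Geometric mean = √(0.6033 × 0.5433) = 0.5725.
HTMT = 0.1522 / 0.5725 = 0.27.

0.27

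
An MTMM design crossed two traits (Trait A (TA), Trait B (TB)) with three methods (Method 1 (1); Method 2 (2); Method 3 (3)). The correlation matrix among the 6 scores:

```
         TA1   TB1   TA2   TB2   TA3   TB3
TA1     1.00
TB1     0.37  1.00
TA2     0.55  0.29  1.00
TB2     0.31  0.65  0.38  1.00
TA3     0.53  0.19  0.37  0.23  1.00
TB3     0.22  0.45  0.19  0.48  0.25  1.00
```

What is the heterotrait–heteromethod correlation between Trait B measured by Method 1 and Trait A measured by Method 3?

Different traits and methods: r(TB1, TA3) = 0.19.

0.19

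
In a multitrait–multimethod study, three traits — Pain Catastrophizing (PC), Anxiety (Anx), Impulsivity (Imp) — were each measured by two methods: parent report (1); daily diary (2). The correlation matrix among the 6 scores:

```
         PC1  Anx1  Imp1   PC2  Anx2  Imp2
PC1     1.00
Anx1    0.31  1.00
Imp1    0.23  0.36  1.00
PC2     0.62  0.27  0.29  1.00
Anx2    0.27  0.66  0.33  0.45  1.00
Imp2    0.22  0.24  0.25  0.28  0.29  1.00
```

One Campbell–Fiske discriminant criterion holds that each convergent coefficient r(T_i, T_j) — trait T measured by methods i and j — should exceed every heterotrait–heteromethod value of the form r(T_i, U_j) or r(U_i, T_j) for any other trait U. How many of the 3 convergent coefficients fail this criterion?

Each convergent coefficient versus the relevant comparison correlations:
PC (methods 1·2): 0.62 vs {0.27, 0.27, 0.22, 0.29} → pass.
Anx (methods 1·2): 0.66 vs {0.27, 0.27, 0.24, 0.33} → pass.
Imp (methods 1·2): 0.25 vs {0.29, 0.22, 0.33, 0.24} → fail.
1 of 3 fail.

1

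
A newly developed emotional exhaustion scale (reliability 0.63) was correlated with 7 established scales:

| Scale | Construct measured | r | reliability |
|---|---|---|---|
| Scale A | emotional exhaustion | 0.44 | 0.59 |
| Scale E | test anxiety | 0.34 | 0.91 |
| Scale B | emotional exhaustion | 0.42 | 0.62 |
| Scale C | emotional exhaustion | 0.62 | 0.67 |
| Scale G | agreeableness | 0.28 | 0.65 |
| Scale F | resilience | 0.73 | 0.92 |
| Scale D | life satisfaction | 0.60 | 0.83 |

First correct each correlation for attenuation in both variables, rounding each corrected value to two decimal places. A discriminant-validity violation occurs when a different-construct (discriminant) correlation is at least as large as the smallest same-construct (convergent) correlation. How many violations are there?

Disattenuated r (r / √(r_scale · r_new)):
  Scale A (conv): 0.44 / √(0.59·0.63) = 0.72
  Scale E (disc): 0.34 / √(0.91·0.63) = 0.45
  Scale B (conv): 0.42 / √(0.62·0.63) = 0.67
  Scale C (conv): 0.62 / √(0.67·0.63) = 0.95
  Scale G (disc): 0.28 / √(0.65·0.63) = 0.44
  Scale F (disc): 0.73 / √(0.92·0.63) = 0.96
  Scale D (disc): 0.60 / √(0.83·0.63) = 0.83
Smallest convergent = 0.67. Discriminant values: 0.45, 0.44, 0.96, 0.83; count ≥ 0.67 → 2.

2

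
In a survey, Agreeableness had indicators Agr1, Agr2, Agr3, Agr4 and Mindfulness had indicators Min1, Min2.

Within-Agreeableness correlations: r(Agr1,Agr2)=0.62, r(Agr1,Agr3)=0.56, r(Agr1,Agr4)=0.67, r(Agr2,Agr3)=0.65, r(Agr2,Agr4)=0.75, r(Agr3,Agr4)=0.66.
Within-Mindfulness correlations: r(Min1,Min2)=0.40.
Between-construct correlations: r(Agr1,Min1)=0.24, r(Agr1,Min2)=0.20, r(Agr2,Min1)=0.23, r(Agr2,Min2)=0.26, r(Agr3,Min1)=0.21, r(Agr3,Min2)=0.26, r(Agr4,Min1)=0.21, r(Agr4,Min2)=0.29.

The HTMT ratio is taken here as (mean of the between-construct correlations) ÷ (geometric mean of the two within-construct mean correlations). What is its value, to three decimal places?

Between-construct mean = 1.90/8 = 0.2375.
Mean within-Agr = 3.91/6 = 0.6517; mean within-Min = 0.40/1 = 0.4000.
Geometric mean = √(0.6517 × 0.4000) = 0.5106.
HTMT = 0.2375 / 0.5106 = 0.465.

0.465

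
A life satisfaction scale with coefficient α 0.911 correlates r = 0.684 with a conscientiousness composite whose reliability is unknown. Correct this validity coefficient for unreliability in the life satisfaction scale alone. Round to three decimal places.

Single correction: r_c = r_obs / √r_xx = 0.684 / √0.911 = 0.684 / 0.9545 ≈ 0.717.

0.717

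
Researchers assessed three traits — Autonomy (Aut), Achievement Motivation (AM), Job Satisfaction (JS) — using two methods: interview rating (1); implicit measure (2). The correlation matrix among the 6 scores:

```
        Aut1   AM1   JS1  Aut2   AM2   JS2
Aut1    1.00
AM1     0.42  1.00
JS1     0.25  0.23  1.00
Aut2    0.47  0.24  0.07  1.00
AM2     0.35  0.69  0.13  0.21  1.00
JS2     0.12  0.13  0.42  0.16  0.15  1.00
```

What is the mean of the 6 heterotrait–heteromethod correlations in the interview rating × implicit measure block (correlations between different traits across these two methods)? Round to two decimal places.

0.17

HTHM values (method 1 × method 2): 0.35, 0.12, 0.24, 0.13, 0.07, 0.13; mean = 1.04/6 = 0.17.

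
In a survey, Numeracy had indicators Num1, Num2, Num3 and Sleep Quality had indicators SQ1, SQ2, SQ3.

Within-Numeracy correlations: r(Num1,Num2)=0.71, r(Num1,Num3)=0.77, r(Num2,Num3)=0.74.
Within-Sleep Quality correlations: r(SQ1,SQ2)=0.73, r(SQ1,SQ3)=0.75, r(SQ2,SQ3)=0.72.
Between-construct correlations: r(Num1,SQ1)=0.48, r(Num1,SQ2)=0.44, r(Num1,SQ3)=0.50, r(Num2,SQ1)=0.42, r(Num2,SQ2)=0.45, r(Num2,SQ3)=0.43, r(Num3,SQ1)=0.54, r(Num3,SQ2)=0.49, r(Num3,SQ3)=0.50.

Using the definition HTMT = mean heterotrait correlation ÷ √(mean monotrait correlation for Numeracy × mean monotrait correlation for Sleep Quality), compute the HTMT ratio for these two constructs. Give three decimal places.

0.641

Mean heterotrait r = 4.25/9 = 0.4722.
Mean within-Num = 2.22/3 = 0.7400; mean within-SQ = 2.20/3 = 0.7333.
Geometric mean = √(0.7400 × 0.7333) = 0.7366.
HTMT = 0.4722 / 0.7366 = 0.641.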